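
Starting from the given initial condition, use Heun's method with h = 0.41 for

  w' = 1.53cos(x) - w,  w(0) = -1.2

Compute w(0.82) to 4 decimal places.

Heun: k1 = f(x_n, w_n); k2 = f(x_n + h, w_n + h·k1); w_{n+1} = w_n + (h/2)·(k1 + k2).
x=0.000000, w=-1.200000:
  k1 = f(0.000000, -1.200000) = 2.730000
  k2 = f(0.410000, -0.080700) = 1.483895
  w ← -1.200000 + (0.41/2)·(2.730000 + 1.483895) = -0.336152
x=0.410000, w=-0.336152:
  k1 = f(0.410000, -0.336152) = 1.739346
  k2 = f(0.820000, 0.376980) = 0.666818
  w ← -0.336152 + (0.41/2)·(1.739346 + 0.666818) = 0.157112
w(0.82) ≈ 0.1571

0.1571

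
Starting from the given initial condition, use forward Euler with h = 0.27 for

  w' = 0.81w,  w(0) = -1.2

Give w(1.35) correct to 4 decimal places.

Euler: w_{n+1} = w_n + h·f(x_n, w_n).
x=0.000000, w=-1.200000: f=-0.972000 → w ← -1.200000 + 0.27·(-0.972000) = -1.462440
x=0.270000, w=-1.462440: f=-1.184576 → w ← -1.462440 + 0.27·(-1.184576) = -1.782276
x=0.540000, w=-1.782276: f=-1.443643 → w ← -1.782276 + 0.27·(-1.443643) = -2.172059
x=0.810000, w=-2.172059: f=-1.759368 → w ← -2.172059 + 0.27·(-1.759368) = -2.647089
x=1.080000, w=-2.647089: f=-2.144142 → w ← -2.647089 + 0.27·(-2.144142) = -3.226007
w(1.35) ≈ -3.2260

-3.2260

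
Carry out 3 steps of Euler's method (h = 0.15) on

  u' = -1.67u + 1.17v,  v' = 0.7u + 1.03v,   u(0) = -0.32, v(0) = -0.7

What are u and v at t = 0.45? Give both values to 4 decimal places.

-0.4917, -1.2100

Euler on (u,v): u_{n+1} = u_n + h·u', v_{n+1} = v_n + h·v'.
0.000000: (-0.320000, -0.700000); f=(-0.284600, -0.945000) → (-0.362690, -0.841750)
0.150000: (-0.362690, -0.841750); f=(-0.379155, -1.120885) → (-0.419563, -1.009883)
0.300000: (-0.419563, -1.009883); f=(-0.480892, -1.333874) → (-0.491697, -1.209964)
(u(0.45), v(0.45)) ≈ (-0.4917, -1.2100)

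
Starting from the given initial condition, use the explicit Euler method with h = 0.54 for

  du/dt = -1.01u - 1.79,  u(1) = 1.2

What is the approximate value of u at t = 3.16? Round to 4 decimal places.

Euler: u_{n+1} = u_n + h·f(t_n, u_n).
t=1.000000, u=1.200000: f=-3.002000 → u ← 1.200000 + 0.54·(-3.002000) = -0.421080
t=1.540000, u=-0.421080: f=-1.364709 → u ← -0.421080 + 0.54·(-1.364709) = -1.158023
t=2.080000, u=-1.158023: f=-0.620397 → u ← -1.158023 + 0.54·(-0.620397) = -1.493037
t=2.620000, u=-1.493037: f=-0.282032 → u ← -1.493037 + 0.54·(-0.282032) = -1.645335
u(3.16) ≈ -1.6453

-1.6453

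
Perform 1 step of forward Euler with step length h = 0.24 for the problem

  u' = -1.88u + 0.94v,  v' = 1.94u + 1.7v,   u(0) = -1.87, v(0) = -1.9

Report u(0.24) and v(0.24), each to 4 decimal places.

-1.4549, -3.5459

Euler on (u,v): u_{n+1} = u_n + h·u', v_{n+1} = v_n + h·v'.
0.000000: (-1.870000, -1.900000); f=(1.729600, -6.857800) → (-1.454896, -3.545872)
(u(0.24), v(0.24)) ≈ (-1.4549, -3.5459)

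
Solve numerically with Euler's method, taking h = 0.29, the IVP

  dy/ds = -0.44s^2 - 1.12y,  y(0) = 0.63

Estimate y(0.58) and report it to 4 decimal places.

Euler: y_{n+1} = y_n + h·f(s_n, y_n).
s=0.000000, y=0.630000: f=-0.705600 → y ← 0.630000 + 0.29·(-0.705600) = 0.425376
s=0.290000, y=0.425376: f=-0.513425 → y ← 0.425376 + 0.29·(-0.513425) = 0.276483
y(0.58) ≈ 0.2765

0.2765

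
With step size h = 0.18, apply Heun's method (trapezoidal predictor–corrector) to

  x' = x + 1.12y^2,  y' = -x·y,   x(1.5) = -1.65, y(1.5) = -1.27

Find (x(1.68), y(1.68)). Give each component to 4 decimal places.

-1.5084, -1.6990

Heun on (x,y): k1 = f(t_n, state_n); k2 = f(t_n + h, state_n + h·k1); state_{n+1} = state_n + (h/2)·(k1 + k2).
1.500000: (-1.650000, -1.270000)
  k1 = (0.156448, -2.095500)
  predictor → (-1.621839, -1.647190)
  k2 = (1.416984, -2.671478)
  → (-1.508391, -1.699028)
(x(1.68), y(1.68)) ≈ (-1.5084, -1.6990)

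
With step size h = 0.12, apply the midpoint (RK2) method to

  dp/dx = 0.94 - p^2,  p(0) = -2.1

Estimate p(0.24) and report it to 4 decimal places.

-3.5823

Midpoint: k1 = f(x_n, p_n); k2 = f(x_n + h/2, p_n + (h/2)·k1); p_{n+1} = p_n + h·k2.
x=0.000000, p=-2.100000:
  k1 = f(0.000000, -2.100000) = -3.470000
  k2 = f(0.060000, -2.308200) = -4.387787
  p ← -2.100000 + 0.12·(-4.387787) = -2.626534
x=0.120000, p=-2.626534:
  k1 = f(0.120000, -2.626534) = -5.958683
  k2 = f(0.180000, -2.984055) = -7.964587
  p ← -2.626534 + 0.12·(-7.964587) = -3.582285
p(0.24) ≈ -3.5823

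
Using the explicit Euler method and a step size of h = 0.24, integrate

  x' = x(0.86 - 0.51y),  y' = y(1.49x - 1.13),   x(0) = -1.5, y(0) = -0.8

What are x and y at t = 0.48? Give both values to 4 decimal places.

Euler on (x,y): x_{n+1} = x_n + h·x', y_{n+1} = y_n + h·y'.
0.000000: (-1.500000, -0.800000); f=(-1.902000, 2.692000) → (-1.956480, -0.153920)
0.240000: (-1.956480, -0.153920); f=(-1.836155, 0.622630) → (-2.397157, -0.004489)
(x(0.48), y(0.48)) ≈ (-2.3972, -0.0045)

-2.3972, -0.0045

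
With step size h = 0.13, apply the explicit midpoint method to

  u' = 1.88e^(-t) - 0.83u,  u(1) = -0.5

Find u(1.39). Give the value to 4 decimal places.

-0.1741

Midpoint: k1 = f(t_n, u_n); k2 = f(t_n + h/2, u_n + (h/2)·k1); u_{n+1} = u_n + h·k2.
t=1.000000, u=-0.500000:
  k1 = f(1.000000, -0.500000) = 1.106613
  k2 = f(1.065000, -0.428070) = 1.003387
  u ← -0.500000 + 0.13·1.003387 = -0.369560
t=1.130000, u=-0.369560:
  k1 = f(1.130000, -0.369560) = 0.914037
  k2 = f(1.195000, -0.310147) = 0.826506
  u ← -0.369560 + 0.13·0.826506 = -0.262114
t=1.260000, u=-0.262114:
  k1 = f(1.260000, -0.262114) = 0.750824
  k2 = f(1.325000, -0.213310) = 0.676757
  u ← -0.262114 + 0.13·0.676757 = -0.174136
u(1.39) ≈ -0.1741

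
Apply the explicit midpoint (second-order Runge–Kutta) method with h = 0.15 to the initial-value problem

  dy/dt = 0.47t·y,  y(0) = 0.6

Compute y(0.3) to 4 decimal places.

Midpoint: k1 = f(t_n, y_n); k2 = f(t_n + h/2, y_n + (h/2)·k1); y_{n+1} = y_n + h·k2.
t=0.000000, y=0.600000:
  k1 = f(0.000000, 0.600000) = 0.000000
  k2 = f(0.075000, 0.600000) = 0.021150
  y ← 0.600000 + 0.15·0.021150 = 0.603173
t=0.150000, y=0.603173:
  k1 = f(0.150000, 0.603173) = 0.042524
  k2 = f(0.225000, 0.606362) = 0.064123
  y ← 0.603173 + 0.15·0.064123 = 0.612791
y(0.3) ≈ 0.6128

0.6128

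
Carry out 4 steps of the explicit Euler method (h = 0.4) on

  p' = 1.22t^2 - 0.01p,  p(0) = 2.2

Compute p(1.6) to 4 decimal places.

Euler: p_{n+1} = p_n + h·f(t_n, p_n).
t=0.000000, p=2.200000: f=-0.022000 → p ← 2.200000 + 0.4·(-0.022000) = 2.191200
t=0.400000, p=2.191200: f=0.173288 → p ← 2.191200 + 0.4·0.173288 = 2.260515
t=0.800000, p=2.260515: f=0.758195 → p ← 2.260515 + 0.4·0.758195 = 2.563793
t=1.200000, p=2.563793: f=1.731162 → p ← 2.563793 + 0.4·1.731162 = 3.256258
p(1.6) ≈ 3.2563

3.2563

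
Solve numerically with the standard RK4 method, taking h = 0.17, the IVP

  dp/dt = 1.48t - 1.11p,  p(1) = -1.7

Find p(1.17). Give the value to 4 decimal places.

RK4: k1 = f(t_n, p_n); k2 = f(t_n + h/2, p_n + (h/2)·k1); k3 = f(t_n + h/2, p_n + (h/2)·k2); k4 = f(t_n + h, p_n + h·k3); p_{n+1} = p_n + (h/6)·(k1 + 2k2 + 2k3 + k4).
t=1.000000, p=-1.700000:
  k1 = f(1.000000, -1.700000) = 3.367000
  k2 = f(1.085000, -1.413805) = 3.175124
  k3 = f(1.085000, -1.430114) = 3.193227
  k4 = f(1.170000, -1.157151) = 3.016038
  p ← -1.700000 + (0.17/6)·(k1 + 2k2 + 2k3 + k4) = -1.158274
p(1.17) ≈ -1.1583

-1.1583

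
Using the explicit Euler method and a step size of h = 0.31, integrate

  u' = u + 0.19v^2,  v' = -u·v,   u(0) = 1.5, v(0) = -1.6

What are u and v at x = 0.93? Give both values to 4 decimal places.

Euler on (u,v): u_{n+1} = u_n + h·u', v_{n+1} = v_n + h·v'.
0.000000: (1.500000, -1.600000); f=(1.986400, 2.400000) → (2.115784, -0.856000)
0.310000: (2.115784, -0.856000); f=(2.255004, 1.811111) → (2.814835, -0.294556)
0.620000: (2.814835, -0.294556); f=(2.831320, 0.829125) → (3.692544, -0.037527)
(u(0.93), v(0.93)) ≈ (3.6925, -0.0375)

3.6925, -0.0375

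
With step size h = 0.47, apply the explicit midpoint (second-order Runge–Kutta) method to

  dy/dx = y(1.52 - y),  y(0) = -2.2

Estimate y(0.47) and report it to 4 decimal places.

Midpoint: k1 = f(x_n, y_n); k2 = f(x_n + h/2, y_n + (h/2)·k1); y_{n+1} = y_n + h·k2.
x=0.000000, y=-2.200000:
  k1 = f(0.000000, -2.200000) = -8.184000
  k2 = f(0.235000, -4.123240) = -23.268433
  y ← -2.200000 + 0.47·(-23.268433) = -13.136163
y(0.47) ≈ -13.1362

-13.1362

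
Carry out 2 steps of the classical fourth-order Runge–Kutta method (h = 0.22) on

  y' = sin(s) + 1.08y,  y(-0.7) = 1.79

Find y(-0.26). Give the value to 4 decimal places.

2.6123

RK4: k1 = f(s_n, y_n); k2 = f(s_n + h/2, y_n + (h/2)·k1); k3 = f(s_n + h/2, y_n + (h/2)·k2); k4 = f(s_n + h, y_n + h·k3); y_{n+1} = y_n + (h/6)·(k1 + 2k2 + 2k3 + k4).
s=-0.700000, y=1.790000:
  k1 = f(-0.700000, 1.790000) = 1.288982
  k2 = f(-0.590000, 1.931788) = 1.529970
  k3 = f(-0.590000, 1.958297) = 1.558599
  k4 = f(-0.480000, 2.132892) = 1.841744
  y ← 1.790000 + (0.22/6)·(k1 + 2k2 + 2k3 + k4) = 2.131288
s=-0.480000, y=2.131288:
  k1 = f(-0.480000, 2.131288) = 1.840012
  k2 = f(-0.370000, 2.333690) = 2.158769
  k3 = f(-0.370000, 2.368753) = 2.196638
  k4 = f(-0.260000, 2.614549) = 2.566632
  y ← 2.131288 + (0.22/6)·(k1 + 2k2 + 2k3 + k4) = 2.612262
y(-0.26) ≈ 2.6123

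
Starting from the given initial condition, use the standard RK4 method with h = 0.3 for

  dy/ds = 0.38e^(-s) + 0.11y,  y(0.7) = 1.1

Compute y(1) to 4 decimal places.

1.1867

RK4: k1 = f(s_n, y_n); k2 = f(s_n + h/2, y_n + (h/2)·k1); k3 = f(s_n + h/2, y_n + (h/2)·k2); k4 = f(s_n + h, y_n + h·k3); y_{n+1} = y_n + (h/6)·(k1 + 2k2 + 2k3 + k4).
s=0.700000, y=1.100000:
  k1 = f(0.700000, 1.100000) = 0.309702
  k2 = f(0.850000, 1.146455) = 0.288528
  k3 = f(0.850000, 1.143279) = 0.288178
  k4 = f(1.000000, 1.186454) = 0.270304
  y ← 1.100000 + (0.3/6)·(k1 + 2k2 + 2k3 + k4) = 1.186671
y(1) ≈ 1.1867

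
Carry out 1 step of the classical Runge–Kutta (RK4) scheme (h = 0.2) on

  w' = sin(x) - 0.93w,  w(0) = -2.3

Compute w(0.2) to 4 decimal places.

-1.8909

RK4: k1 = f(x_n, w_n); k2 = f(x_n + h/2, w_n + (h/2)·k1); k3 = f(x_n + h/2, w_n + (h/2)·k2); k4 = f(x_n + h, w_n + h·k3); w_{n+1} = w_n + (h/6)·(k1 + 2k2 + 2k3 + k4).
x=0.000000, w=-2.300000:
  k1 = f(0.000000, -2.300000) = 2.139000
  k2 = f(0.100000, -2.086100) = 2.039906
  k3 = f(0.100000, -2.096009) = 2.049122
  k4 = f(0.200000, -1.890176) = 1.956533
  w ← -2.300000 + (0.2/6)·(k1 + 2k2 + 2k3 + k4) = -1.890880
w(0.2) ≈ -1.8909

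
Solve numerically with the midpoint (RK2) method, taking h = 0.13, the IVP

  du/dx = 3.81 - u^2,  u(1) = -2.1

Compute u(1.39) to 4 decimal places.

Midpoint: k1 = f(x_n, u_n); k2 = f(x_n + h/2, u_n + (h/2)·k1); u_{n+1} = u_n + h·k2.
x=1.000000, u=-2.100000:
  k1 = f(1.000000, -2.100000) = -0.600000
  k2 = f(1.065000, -2.139000) = -0.765321
  u ← -2.100000 + 0.13·(-0.765321) = -2.199492
x=1.130000, u=-2.199492:
  k1 = f(1.130000, -2.199492) = -1.027764
  k2 = f(1.195000, -2.266296) = -1.326099
  u ← -2.199492 + 0.13·(-1.326099) = -2.371885
x=1.260000, u=-2.371885:
  k1 = f(1.260000, -2.371885) = -1.815837
  k2 = f(1.325000, -2.489914) = -2.389672
  u ← -2.371885 + 0.13·(-2.389672) = -2.682542
u(1.39) ≈ -2.6825

-2.6825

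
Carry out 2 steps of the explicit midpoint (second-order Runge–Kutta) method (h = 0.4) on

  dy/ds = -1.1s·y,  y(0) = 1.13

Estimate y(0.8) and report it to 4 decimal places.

0.7824

Midpoint: k1 = f(s_n, y_n); k2 = f(s_n + h/2, y_n + (h/2)·k1); y_{n+1} = y_n + h·k2.
s=0.000000, y=1.130000:
  k1 = f(0.000000, 1.130000) = 0.000000
  k2 = f(0.200000, 1.130000) = -0.248600
  y ← 1.130000 + 0.4·(-0.248600) = 1.030560
s=0.400000, y=1.030560:
  k1 = f(0.400000, 1.030560) = -0.453446
  k2 = f(0.600000, 0.939871) = -0.620315
  y ← 1.030560 + 0.4·(-0.620315) = 0.782434
y(0.8) ≈ 0.7824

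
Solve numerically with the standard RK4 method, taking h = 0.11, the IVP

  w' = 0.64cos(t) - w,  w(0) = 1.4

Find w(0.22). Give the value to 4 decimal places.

1.2488

RK4: k1 = f(t_n, w_n); k2 = f(t_n + h/2, w_n + (h/2)·k1); k3 = f(t_n + h/2, w_n + (h/2)·k2); k4 = f(t_n + h, w_n + h·k3); w_{n+1} = w_n + (h/6)·(k1 + 2k2 + 2k3 + k4).
t=0.000000, w=1.400000:
  k1 = f(0.000000, 1.400000) = -0.760000
  k2 = f(0.055000, 1.358200) = -0.719168
  k3 = f(0.055000, 1.360446) = -0.721414
  k4 = f(0.110000, 1.320645) = -0.684513
  w ← 1.400000 + (0.11/6)·(k1 + 2k2 + 2k3 + k4) = 1.320696
t=0.110000, w=1.320696:
  k1 = f(0.110000, 1.320696) = -0.684564
  k2 = f(0.165000, 1.283045) = -0.651737
  k3 = f(0.165000, 1.284850) = -0.653543
  k4 = f(0.220000, 1.248806) = -0.624232
  w ← 1.320696 + (0.11/6)·(k1 + 2k2 + 2k3 + k4) = 1.248841
w(0.22) ≈ 1.2488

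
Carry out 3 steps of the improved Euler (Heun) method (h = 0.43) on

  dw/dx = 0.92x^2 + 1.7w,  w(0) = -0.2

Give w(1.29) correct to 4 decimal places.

Heun: k1 = f(x_n, w_n); k2 = f(x_n + h, w_n + h·k1); w_{n+1} = w_n + (h/2)·(k1 + k2).
x=0.000000, w=-0.200000:
  k1 = f(0.000000, -0.200000) = -0.340000
  k2 = f(0.430000, -0.346200) = -0.418432
  w ← -0.200000 + (0.43/2)·(-0.340000 + (-0.418432)) = -0.363063
x=0.430000, w=-0.363063:
  k1 = f(0.430000, -0.363063) = -0.447099
  k2 = f(0.860000, -0.555315) = -0.263604
  w ← -0.363063 + (0.43/2)·(-0.447099 + (-0.263604)) = -0.515864
x=0.860000, w=-0.515864:
  k1 = f(0.860000, -0.515864) = -0.196537
  k2 = f(1.290000, -0.600375) = 0.510335
  w ← -0.515864 + (0.43/2)·(-0.196537 + 0.510335) = -0.448398
w(1.29) ≈ -0.4484

-0.4484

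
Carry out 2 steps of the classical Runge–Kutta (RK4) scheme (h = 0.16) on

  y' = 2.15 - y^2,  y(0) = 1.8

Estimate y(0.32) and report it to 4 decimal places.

1.5885

RK4: k1 = f(t_n, y_n); k2 = f(t_n + h/2, y_n + (h/2)·k1); k3 = f(t_n + h/2, y_n + (h/2)·k2); k4 = f(t_n + h, y_n + h·k3); y_{n+1} = y_n + (h/6)·(k1 + 2k2 + 2k3 + k4).
t=0.000000, y=1.800000:
  k1 = f(0.000000, 1.800000) = -1.090000
  k2 = f(0.080000, 1.712800) = -0.783684
  k3 = f(0.080000, 1.737305) = -0.868230
  k4 = f(0.160000, 1.661083) = -0.609198
  y ← 1.800000 + (0.16/6)·(k1 + 2k2 + 2k3 + k4) = 1.666586
t=0.160000, y=1.666586:
  k1 = f(0.160000, 1.666586) = -0.627509
  k2 = f(0.240000, 1.616385) = -0.462701
  k3 = f(0.240000, 1.629570) = -0.505498
  k4 = f(0.320000, 1.585706) = -0.364465
  y ← 1.666586 + (0.16/6)·(k1 + 2k2 + 2k3 + k4) = 1.588496
y(0.32) ≈ 1.5885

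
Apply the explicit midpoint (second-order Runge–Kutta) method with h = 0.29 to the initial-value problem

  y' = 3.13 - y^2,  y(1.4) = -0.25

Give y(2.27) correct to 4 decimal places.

1.5206

Midpoint: k1 = f(x_n, y_n); k2 = f(x_n + h/2, y_n + (h/2)·k1); y_{n+1} = y_n + h·k2.
x=1.400000, y=-0.250000:
  k1 = f(1.400000, -0.250000) = 3.067500
  k2 = f(1.545000, 0.194787) = 3.092058
  y ← -0.250000 + 0.29·3.092058 = 0.646697
x=1.690000, y=0.646697:
  k1 = f(1.690000, 0.646697) = 2.711783
  k2 = f(1.835000, 1.039905) = 2.048597
  y ← 0.646697 + 0.29·2.048597 = 1.240790
x=1.980000, y=1.240790:
  k1 = f(1.980000, 1.240790) = 1.590441
  k2 = f(2.125000, 1.471404) = 0.964971
  y ← 1.240790 + 0.29·0.964971 = 1.520631
y(2.27) ≈ 1.5206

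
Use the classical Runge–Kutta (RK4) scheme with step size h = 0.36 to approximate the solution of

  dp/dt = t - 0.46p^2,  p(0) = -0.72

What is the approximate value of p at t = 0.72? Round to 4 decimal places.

RK4: k1 = f(t_n, p_n); k2 = f(t_n + h/2, p_n + (h/2)·k1); k3 = f(t_n + h/2, p_n + (h/2)·k2); k4 = f(t_n + h, p_n + h·k3); p_{n+1} = p_n + (h/6)·(k1 + 2k2 + 2k3 + k4).
t=0.000000, p=-0.720000:
  k1 = f(0.000000, -0.720000) = -0.238464
  k2 = f(0.180000, -0.762924) = -0.087744
  k3 = f(0.180000, -0.735794) = -0.069041
  k4 = f(0.360000, -0.744855) = 0.104788
  p ← -0.720000 + (0.36/6)·(k1 + 2k2 + 2k3 + k4) = -0.746835
t=0.360000, p=-0.746835:
  k1 = f(0.360000, -0.746835) = 0.103429
  k2 = f(0.540000, -0.728217) = 0.296062
  k3 = f(0.540000, -0.693544) = 0.318739
  k4 = f(0.720000, -0.632089) = 0.536213
  p ← -0.746835 + (0.36/6)·(k1 + 2k2 + 2k3 + k4) = -0.634680
p(0.72) ≈ -0.6347

-0.6347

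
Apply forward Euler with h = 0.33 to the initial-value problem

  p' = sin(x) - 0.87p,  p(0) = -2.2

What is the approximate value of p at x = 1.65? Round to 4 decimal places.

Euler: p_{n+1} = p_n + h·f(x_n, p_n).
x=0.000000, p=-2.200000: f=1.914000 → p ← -2.200000 + 0.33·1.914000 = -1.568380
x=0.330000, p=-1.568380: f=1.688534 → p ← -1.568380 + 0.33·1.688534 = -1.011164
x=0.660000, p=-1.011164: f=1.492829 → p ← -1.011164 + 0.33·1.492829 = -0.518530
x=0.990000, p=-0.518530: f=1.287147 → p ← -0.518530 + 0.33·1.287147 = -0.093772
x=1.320000, p=-0.093772: f=1.050296 → p ← -0.093772 + 0.33·1.050296 = 0.252826
p(1.65) ≈ 0.2528

0.2528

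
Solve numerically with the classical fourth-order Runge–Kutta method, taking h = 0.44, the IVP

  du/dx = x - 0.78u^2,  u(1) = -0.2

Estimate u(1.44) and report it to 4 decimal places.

RK4: k1 = f(x_n, u_n); k2 = f(x_n + h/2, u_n + (h/2)·k1); k3 = f(x_n + h/2, u_n + (h/2)·k2); k4 = f(x_n + h, u_n + h·k3); u_{n+1} = u_n + (h/6)·(k1 + 2k2 + 2k3 + k4).
x=1.000000, u=-0.200000:
  k1 = f(1.000000, -0.200000) = 0.968800
  k2 = f(1.220000, 0.013136) = 1.219865
  k3 = f(1.220000, 0.068370) = 1.216354
  k4 = f(1.440000, 0.335196) = 1.352362
  u ← -0.200000 + (0.44/6)·(k1 + 2k2 + 2k3 + k4) = 0.327531
u(1.44) ≈ 0.3275

0.3275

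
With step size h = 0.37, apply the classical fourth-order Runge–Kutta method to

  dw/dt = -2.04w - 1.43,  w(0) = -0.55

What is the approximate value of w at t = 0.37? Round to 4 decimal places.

RK4: k1 = f(t_n, w_n); k2 = f(t_n + h/2, w_n + (h/2)·k1); k3 = f(t_n + h/2, w_n + (h/2)·k2); k4 = f(t_n + h, w_n + h·k3); w_{n+1} = w_n + (h/6)·(k1 + 2k2 + 2k3 + k4).
t=0.000000, w=-0.550000:
  k1 = f(0.000000, -0.550000) = -0.308000
  k2 = f(0.185000, -0.606980) = -0.191761
  k3 = f(0.185000, -0.585476) = -0.235629
  k4 = f(0.370000, -0.637183) = -0.130147
  w ← -0.550000 + (0.37/6)·(k1 + 2k2 + 2k3 + k4) = -0.629731
w(0.37) ≈ -0.6297

-0.6297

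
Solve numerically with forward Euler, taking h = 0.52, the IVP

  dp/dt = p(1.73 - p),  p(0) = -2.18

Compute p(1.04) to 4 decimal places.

-35.2971

Euler: p_{n+1} = p_n + h·f(t_n, p_n).
t=0.000000, p=-2.180000: f=-8.523800 → p ← -2.180000 + 0.52·(-8.523800) = -6.612376
t=0.520000, p=-6.612376: f=-55.162927 → p ← -6.612376 + 0.52·(-55.162927) = -35.297098
p(1.04) ≈ -35.2971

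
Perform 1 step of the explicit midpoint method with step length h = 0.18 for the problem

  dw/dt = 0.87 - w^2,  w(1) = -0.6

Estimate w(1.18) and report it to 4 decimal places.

Midpoint: k1 = f(t_n, w_n); k2 = f(t_n + h/2, w_n + (h/2)·k1); w_{n+1} = w_n + h·k2.
t=1.000000, w=-0.600000:
  k1 = f(1.000000, -0.600000) = 0.510000
  k2 = f(1.090000, -0.554100) = 0.562973
  w ← -0.600000 + 0.18·0.562973 = -0.498665
w(1.18) ≈ -0.4987

-0.4987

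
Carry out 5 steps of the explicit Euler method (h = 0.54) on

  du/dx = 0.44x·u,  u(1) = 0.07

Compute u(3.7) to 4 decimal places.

Euler: u_{n+1} = u_n + h·f(x_n, u_n).
x=1.000000, u=0.070000: f=0.030800 → u ← 0.070000 + 0.54·0.030800 = 0.086632
x=1.540000, u=0.086632: f=0.058702 → u ← 0.086632 + 0.54·0.058702 = 0.118331
x=2.080000, u=0.118331: f=0.108297 → u ← 0.118331 + 0.54·0.108297 = 0.176811
x=2.620000, u=0.176811: f=0.203828 → u ← 0.176811 + 0.54·0.203828 = 0.286878
x=3.160000, u=0.286878: f=0.398875 → u ← 0.286878 + 0.54·0.398875 = 0.502271
u(3.7) ≈ 0.5023

0.5023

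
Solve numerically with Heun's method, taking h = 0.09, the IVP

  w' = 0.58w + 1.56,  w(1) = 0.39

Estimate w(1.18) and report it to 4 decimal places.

Heun: k1 = f(t_n, w_n); k2 = f(t_n + h, w_n + h·k1); w_{n+1} = w_n + (h/2)·(k1 + k2).
t=1.000000, w=0.390000:
  k1 = f(1.000000, 0.390000) = 1.786200
  k2 = f(1.090000, 0.550758) = 1.879440
  w ← 0.390000 + (0.09/2)·(1.786200 + 1.879440) = 0.554954
t=1.090000, w=0.554954:
  k1 = f(1.090000, 0.554954) = 1.881873
  k2 = f(1.180000, 0.724322) = 1.980107
  w ← 0.554954 + (0.09/2)·(1.881873 + 1.980107) = 0.728743
w(1.18) ≈ 0.7287

0.7287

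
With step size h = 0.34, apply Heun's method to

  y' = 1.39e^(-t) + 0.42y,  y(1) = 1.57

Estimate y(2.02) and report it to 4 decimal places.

2.8348

Heun: k1 = f(t_n, y_n); k2 = f(t_n + h, y_n + h·k1); y_{n+1} = y_n + (h/2)·(k1 + k2).
t=1.000000, y=1.570000:
  k1 = f(1.000000, 1.570000) = 1.170752
  k2 = f(1.340000, 1.968056) = 1.190549
  y ← 1.570000 + (0.34/2)·(1.170752 + 1.190549) = 1.971421
t=1.340000, y=1.971421:
  k1 = f(1.340000, 1.971421) = 1.191962
  k2 = f(1.680000, 2.376688) = 1.257269
  y ← 1.971421 + (0.34/2)·(1.191962 + 1.257269) = 2.387791
t=1.680000, y=2.387791:
  k1 = f(1.680000, 2.387791) = 1.261932
  k2 = f(2.020000, 2.816847) = 1.367467
  y ← 2.387791 + (0.34/2)·(1.261932 + 1.367467) = 2.834788
y(2.02) ≈ 2.8348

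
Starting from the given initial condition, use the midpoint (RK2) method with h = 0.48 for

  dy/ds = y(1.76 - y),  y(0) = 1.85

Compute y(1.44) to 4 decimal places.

1.7723

Midpoint: k1 = f(s_n, y_n); k2 = f(s_n + h/2, y_n + (h/2)·k1); y_{n+1} = y_n + h·k2.
s=0.000000, y=1.850000:
  k1 = f(0.000000, 1.850000) = -0.166500
  k2 = f(0.240000, 1.810040) = -0.090574
  y ← 1.850000 + 0.48·(-0.090574) = 1.806524
s=0.480000, y=1.806524:
  k1 = f(0.480000, 1.806524) = -0.084047
  k2 = f(0.720000, 1.786353) = -0.047076
  y ← 1.806524 + 0.48·(-0.047076) = 1.783928
s=0.960000, y=1.783928:
  k1 = f(0.960000, 1.783928) = -0.042686
  k2 = f(1.200000, 1.773683) = -0.024270
  y ← 1.783928 + 0.48·(-0.024270) = 1.772278
y(1.44) ≈ 1.7723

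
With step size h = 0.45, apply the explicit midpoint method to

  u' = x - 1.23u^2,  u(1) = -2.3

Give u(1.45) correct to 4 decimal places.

-8.6811

Midpoint: k1 = f(x_n, u_n); k2 = f(x_n + h/2, u_n + (h/2)·k1); u_{n+1} = u_n + h·k2.
x=1.000000, u=-2.300000:
  k1 = f(1.000000, -2.300000) = -5.506700
  k2 = f(1.225000, -3.539007) = -14.180226
  u ← -2.300000 + 0.45·(-14.180226) = -8.681102
u(1.45) ≈ -8.6811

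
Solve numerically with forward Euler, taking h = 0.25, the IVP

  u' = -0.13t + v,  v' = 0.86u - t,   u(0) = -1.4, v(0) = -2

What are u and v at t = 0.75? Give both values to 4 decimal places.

-3.1926, -3.4309

Euler on (u,v): u_{n+1} = u_n + h·u', v_{n+1} = v_n + h·v'.
0.000000: (-1.400000, -2.000000); f=(-2.000000, -1.204000) → (-1.900000, -2.301000)
0.250000: (-1.900000, -2.301000); f=(-2.333500, -1.884000) → (-2.483375, -2.772000)
0.500000: (-2.483375, -2.772000); f=(-2.837000, -2.635703) → (-3.192625, -3.430926)
(u(0.75), v(0.75)) ≈ (-3.1926, -3.4309)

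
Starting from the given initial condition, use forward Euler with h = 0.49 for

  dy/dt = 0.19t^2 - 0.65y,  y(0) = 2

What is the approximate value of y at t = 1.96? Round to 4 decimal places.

Euler: y_{n+1} = y_n + h·f(t_n, y_n).
t=0.000000, y=2.000000: f=-1.300000 → y ← 2.000000 + 0.49·(-1.300000) = 1.363000
t=0.490000, y=1.363000: f=-0.840331 → y ← 1.363000 + 0.49·(-0.840331) = 0.951238
t=0.980000, y=0.951238: f=-0.435829 → y ← 0.951238 + 0.49·(-0.435829) = 0.737682
t=1.470000, y=0.737682: f=-0.068922 → y ← 0.737682 + 0.49·(-0.068922) = 0.703910
y(1.96) ≈ 0.7039

0.7039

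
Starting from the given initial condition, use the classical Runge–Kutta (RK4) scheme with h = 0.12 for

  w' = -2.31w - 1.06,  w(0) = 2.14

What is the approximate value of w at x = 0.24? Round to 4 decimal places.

RK4: k1 = f(x_n, w_n); k2 = f(x_n + h/2, w_n + (h/2)·k1); k3 = f(x_n + h/2, w_n + (h/2)·k2); k4 = f(x_n + h, w_n + h·k3); w_{n+1} = w_n + (h/6)·(k1 + 2k2 + 2k3 + k4).
x=0.000000, w=2.140000:
  k1 = f(0.000000, 2.140000) = -6.003400
  k2 = f(0.060000, 1.779796) = -5.171329
  k3 = f(0.060000, 1.829720) = -5.286654
  k4 = f(0.120000, 1.505602) = -4.537940
  w ← 2.140000 + (0.12/6)·(k1 + 2k2 + 2k3 + k4) = 1.510854
x=0.120000, w=1.510854:
  k1 = f(0.120000, 1.510854) = -4.550073
  k2 = f(0.180000, 1.237850) = -3.919432
  k3 = f(0.180000, 1.275688) = -4.006839
  k4 = f(0.240000, 1.030033) = -3.439377
  w ← 1.510854 + (0.12/6)·(k1 + 2k2 + 2k3 + k4) = 1.034014
w(0.24) ≈ 1.0340

1.0340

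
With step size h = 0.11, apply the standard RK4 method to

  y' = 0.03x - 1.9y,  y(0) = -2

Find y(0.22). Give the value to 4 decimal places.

RK4: k1 = f(x_n, y_n); k2 = f(x_n + h/2, y_n + (h/2)·k1); k3 = f(x_n + h/2, y_n + (h/2)·k2); k4 = f(x_n + h, y_n + h·k3); y_{n+1} = y_n + (h/6)·(k1 + 2k2 + 2k3 + k4).
x=0.000000, y=-2.000000:
  k1 = f(0.000000, -2.000000) = 3.800000
  k2 = f(0.055000, -1.791000) = 3.404550
  k3 = f(0.055000, -1.812750) = 3.445875
  k4 = f(0.110000, -1.620954) = 3.083112
  y ← -2.000000 + (0.11/6)·(k1 + 2k2 + 2k3 + k4) = -1.622627
x=0.110000, y=-1.622627:
  k1 = f(0.110000, -1.622627) = 3.086292
  k2 = f(0.165000, -1.452881) = 2.765424
  k3 = f(0.165000, -1.470529) = 2.798955
  k4 = f(0.220000, -1.314742) = 2.504610
  y ← -1.622627 + (0.11/6)·(k1 + 2k2 + 2k3 + k4) = -1.316100
y(0.22) ≈ -1.3161

-1.3161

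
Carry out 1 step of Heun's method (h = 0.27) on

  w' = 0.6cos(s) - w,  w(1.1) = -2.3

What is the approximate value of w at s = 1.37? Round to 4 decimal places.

-1.7199

Heun: k1 = f(s_n, w_n); k2 = f(s_n + h, w_n + h·k1); w_{n+1} = w_n + (h/2)·(k1 + k2).
s=1.100000, w=-2.300000:
  k1 = f(1.100000, -2.300000) = 2.572158
  k2 = f(1.370000, -1.605517) = 1.725187
  w ← -2.300000 + (0.27/2)·(2.572158 + 1.725187) = -1.719858
w(1.37) ≈ -1.7199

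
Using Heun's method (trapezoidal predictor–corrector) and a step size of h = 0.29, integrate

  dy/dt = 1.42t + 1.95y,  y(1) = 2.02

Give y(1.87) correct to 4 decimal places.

14.2991

Heun: k1 = f(t_n, y_n); k2 = f(t_n + h, y_n + h·k1); y_{n+1} = y_n + (h/2)·(k1 + k2).
t=1.000000, y=2.020000:
  k1 = f(1.000000, 2.020000) = 5.359000
  k2 = f(1.290000, 3.574110) = 8.801315
  y ← 2.020000 + (0.29/2)·(5.359000 + 8.801315) = 4.073246
t=1.290000, y=4.073246:
  k1 = f(1.290000, 4.073246) = 9.774629
  k2 = f(1.580000, 6.907888) = 15.713982
  y ← 4.073246 + (0.29/2)·(9.774629 + 15.713982) = 7.769094
t=1.580000, y=7.769094:
  k1 = f(1.580000, 7.769094) = 17.393334
  k2 = f(1.870000, 12.813161) = 27.641064
  y ← 7.769094 + (0.29/2)·(17.393334 + 27.641064) = 14.299082
y(1.87) ≈ 14.2991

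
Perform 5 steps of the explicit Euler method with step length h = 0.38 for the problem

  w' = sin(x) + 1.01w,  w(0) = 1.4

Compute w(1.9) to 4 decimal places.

8.8360

Euler: w_{n+1} = w_n + h·f(x_n, w_n).
x=0.000000, w=1.400000: f=1.414000 → w ← 1.400000 + 0.38·1.414000 = 1.937320
x=0.380000, w=1.937320: f=2.327614 → w ← 1.937320 + 0.38·2.327614 = 2.821813
x=0.760000, w=2.821813: f=3.538953 → w ← 2.821813 + 0.38·3.538953 = 4.166615
x=1.140000, w=4.166615: f=5.116915 → w ← 4.166615 + 0.38·5.116915 = 6.111043
x=1.520000, w=6.111043: f=7.170863 → w ← 6.111043 + 0.38·7.170863 = 8.835971
w(1.9) ≈ 8.8360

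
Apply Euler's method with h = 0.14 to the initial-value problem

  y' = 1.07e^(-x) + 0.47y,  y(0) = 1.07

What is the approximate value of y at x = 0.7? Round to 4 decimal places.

2.1415

Euler: y_{n+1} = y_n + h·f(x_n, y_n).
x=0.000000, y=1.070000: f=1.572900 → y ← 1.070000 + 0.14·1.572900 = 1.290206
x=0.140000, y=1.290206: f=1.536610 → y ← 1.290206 + 0.14·1.536610 = 1.505331
x=0.280000, y=1.505331: f=1.516194 → y ← 1.505331 + 0.14·1.516194 = 1.717599
x=0.420000, y=1.717599: f=1.510311 → y ← 1.717599 + 0.14·1.510311 = 1.929042
x=0.560000, y=1.929042: f=1.517844 → y ← 1.929042 + 0.14·1.517844 = 2.141540
y(0.7) ≈ 2.1415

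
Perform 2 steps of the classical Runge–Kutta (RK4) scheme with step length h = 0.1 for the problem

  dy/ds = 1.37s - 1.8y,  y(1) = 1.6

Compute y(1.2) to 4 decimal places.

1.3708

RK4: k1 = f(s_n, y_n); k2 = f(s_n + h/2, y_n + (h/2)·k1); k3 = f(s_n + h/2, y_n + (h/2)·k2); k4 = f(s_n + h, y_n + h·k3); y_{n+1} = y_n + (h/6)·(k1 + 2k2 + 2k3 + k4).
s=1.000000, y=1.600000:
  k1 = f(1.000000, 1.600000) = -1.510000
  k2 = f(1.050000, 1.524500) = -1.305600
  k3 = f(1.050000, 1.534720) = -1.323996
  k4 = f(1.100000, 1.467600) = -1.134681
  y ← 1.600000 + (0.1/6)·(k1 + 2k2 + 2k3 + k4) = 1.468269
s=1.100000, y=1.468269:
  k1 = f(1.100000, 1.468269) = -1.135884
  k2 = f(1.150000, 1.411475) = -0.965154
  k3 = f(1.150000, 1.420011) = -0.980520
  k4 = f(1.200000, 1.370217) = -0.822390
  y ← 1.468269 + (0.1/6)·(k1 + 2k2 + 2k3 + k4) = 1.370775
y(1.2) ≈ 1.3708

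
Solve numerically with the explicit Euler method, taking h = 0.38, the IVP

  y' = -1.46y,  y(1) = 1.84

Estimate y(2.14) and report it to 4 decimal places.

0.1624

Euler: y_{n+1} = y_n + h·f(x_n, y_n).
x=1.000000, y=1.840000: f=-2.686400 → y ← 1.840000 + 0.38·(-2.686400) = 0.819168
x=1.380000, y=0.819168: f=-1.195985 → y ← 0.819168 + 0.38·(-1.195985) = 0.364694
x=1.760000, y=0.364694: f=-0.532453 → y ← 0.364694 + 0.38·(-0.532453) = 0.162362
y(2.14) ≈ 0.1624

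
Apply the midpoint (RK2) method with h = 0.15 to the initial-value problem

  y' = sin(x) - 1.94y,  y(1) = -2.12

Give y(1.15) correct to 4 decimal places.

-1.4793

Midpoint: k1 = f(x_n, y_n); k2 = f(x_n + h/2, y_n + (h/2)·k1); y_{n+1} = y_n + h·k2.
x=1.000000, y=-2.120000:
  k1 = f(1.000000, -2.120000) = 4.954271
  k2 = f(1.075000, -1.748430) = 4.271544
  y ← -2.120000 + 0.15·4.271544 = -1.479268
y(1.15) ≈ -1.4793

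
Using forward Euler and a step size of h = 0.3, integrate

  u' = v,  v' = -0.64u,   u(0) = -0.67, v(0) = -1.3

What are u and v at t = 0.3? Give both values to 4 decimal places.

-1.0600, -1.1714

Euler on (u,v): u_{n+1} = u_n + h·u', v_{n+1} = v_n + h·v'.
0.000000: (-0.670000, -1.300000); f=(-1.300000, 0.428800) → (-1.060000, -1.171360)
(u(0.3), v(0.3)) ≈ (-1.0600, -1.1714)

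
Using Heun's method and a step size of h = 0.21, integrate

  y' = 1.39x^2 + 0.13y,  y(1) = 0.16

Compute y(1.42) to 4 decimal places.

1.0565

Heun: k1 = f(x_n, y_n); k2 = f(x_n + h, y_n + h·k1); y_{n+1} = y_n + (h/2)·(k1 + k2).
x=1.000000, y=0.160000:
  k1 = f(1.000000, 0.160000) = 1.410800
  k2 = f(1.210000, 0.456268) = 2.094414
  y ← 0.160000 + (0.21/2)·(1.410800 + 2.094414) = 0.528047
x=1.210000, y=0.528047:
  k1 = f(1.210000, 0.528047) = 2.103745
  k2 = f(1.420000, 0.969834) = 2.928874
  y ← 0.528047 + (0.21/2)·(2.103745 + 2.928874) = 1.056473
y(1.42) ≈ 1.0565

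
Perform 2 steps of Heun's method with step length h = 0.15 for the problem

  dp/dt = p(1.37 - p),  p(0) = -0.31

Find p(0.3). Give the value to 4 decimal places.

-0.5247

Heun: k1 = f(t_n, p_n); k2 = f(t_n + h, p_n + h·k1); p_{n+1} = p_n + (h/2)·(k1 + k2).
t=0.000000, p=-0.310000:
  k1 = f(0.000000, -0.310000) = -0.520800
  k2 = f(0.150000, -0.388120) = -0.682362
  p ← -0.310000 + (0.15/2)·(-0.520800 + (-0.682362)) = -0.400237
t=0.150000, p=-0.400237:
  k1 = f(0.150000, -0.400237) = -0.708515
  k2 = f(0.300000, -0.506514) = -0.950481
  p ← -0.400237 + (0.15/2)·(-0.708515 + (-0.950481)) = -0.524662
p(0.3) ≈ -0.5247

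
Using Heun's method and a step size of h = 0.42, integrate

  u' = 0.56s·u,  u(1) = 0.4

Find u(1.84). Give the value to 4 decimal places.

0.7708

Heun: k1 = f(s_n, u_n); k2 = f(s_n + h, u_n + h·k1); u_{n+1} = u_n + (h/2)·(k1 + k2).
s=1.000000, u=0.400000:
  k1 = f(1.000000, 0.400000) = 0.224000
  k2 = f(1.420000, 0.494080) = 0.392892
  u ← 0.400000 + (0.42/2)·(0.224000 + 0.392892) = 0.529547
s=1.420000, u=0.529547:
  k1 = f(1.420000, 0.529547) = 0.421096
  k2 = f(1.840000, 0.706408) = 0.727883
  u ← 0.529547 + (0.42/2)·(0.421096 + 0.727883) = 0.770833
u(1.84) ≈ 0.7708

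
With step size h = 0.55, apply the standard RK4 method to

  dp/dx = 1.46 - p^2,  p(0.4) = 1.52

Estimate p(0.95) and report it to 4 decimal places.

RK4: k1 = f(x_n, p_n); k2 = f(x_n + h/2, p_n + (h/2)·k1); k3 = f(x_n + h/2, p_n + (h/2)·k2); k4 = f(x_n + h, p_n + h·k3); p_{n+1} = p_n + (h/6)·(k1 + 2k2 + 2k3 + k4).
x=0.400000, p=1.520000:
  k1 = f(0.400000, 1.520000) = -0.850400
  k2 = f(0.675000, 1.286140) = -0.194156
  k3 = f(0.675000, 1.466607) = -0.690936
  k4 = f(0.950000, 1.139985) = 0.160434
  p ← 1.520000 + (0.55/6)·(k1 + 2k2 + 2k3 + k4) = 1.294486
p(0.95) ≈ 1.2945

1.2945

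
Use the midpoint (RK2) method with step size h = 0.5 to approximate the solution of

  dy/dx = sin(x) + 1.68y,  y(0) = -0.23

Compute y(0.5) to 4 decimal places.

-0.3806

Midpoint: k1 = f(x_n, y_n); k2 = f(x_n + h/2, y_n + (h/2)·k1); y_{n+1} = y_n + h·k2.
x=0.000000, y=-0.230000:
  k1 = f(0.000000, -0.230000) = -0.386400
  k2 = f(0.250000, -0.326600) = -0.301284
  y ← -0.230000 + 0.5·(-0.301284) = -0.380642
y(0.5) ≈ -0.3806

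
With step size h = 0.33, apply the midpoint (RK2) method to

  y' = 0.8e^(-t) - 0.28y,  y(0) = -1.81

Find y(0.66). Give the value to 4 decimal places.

-1.1599

Midpoint: k1 = f(t_n, y_n); k2 = f(t_n + h/2, y_n + (h/2)·k1); y_{n+1} = y_n + h·k2.
t=0.000000, y=-1.810000:
  k1 = f(0.000000, -1.810000) = 1.306800
  k2 = f(0.165000, -1.594378) = 1.124741
  y ← -1.810000 + 0.33·1.124741 = -1.438836
t=0.330000, y=-1.438836:
  k1 = f(0.330000, -1.438836) = 0.978013
  k2 = f(0.495000, -1.277463) = 0.845346
  y ← -1.438836 + 0.33·0.845346 = -1.159871
y(0.66) ≈ -1.1599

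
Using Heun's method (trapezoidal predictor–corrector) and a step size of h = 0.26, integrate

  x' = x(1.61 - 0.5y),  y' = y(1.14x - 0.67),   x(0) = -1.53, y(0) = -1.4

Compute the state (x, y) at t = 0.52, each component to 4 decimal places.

-4.0776, -0.3558

Heun on (x,y): k1 = f(t_n, state_n); k2 = f(t_n + h, state_n + h·k1); state_{n+1} = state_n + (h/2)·(k1 + k2).
0.000000: (-1.530000, -1.400000)
  k1 = (-3.534300, 3.379880)
  predictor → (-2.448918, -0.521231)
  k2 = (-4.580984, 1.804381)
  → (-2.584987, -0.726046)
0.260000: (-2.584987, -0.726046)
  k1 = (-5.100239, 2.626025)
  predictor → (-3.911049, -0.043280)
  k2 = (-6.381423, 0.221963)
  → (-4.077603, -0.355808)
(x(0.52), y(0.52)) ≈ (-4.0776, -0.3558)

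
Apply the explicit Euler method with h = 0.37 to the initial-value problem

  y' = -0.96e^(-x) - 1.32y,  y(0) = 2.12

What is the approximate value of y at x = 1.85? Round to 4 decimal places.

Euler: y_{n+1} = y_n + h·f(x_n, y_n).
x=0.000000, y=2.120000: f=-3.758400 → y ← 2.120000 + 0.37·(-3.758400) = 0.729392
x=0.370000, y=0.729392: f=-1.625902 → y ← 0.729392 + 0.37·(-1.625902) = 0.127808
x=0.740000, y=0.127808: f=-0.626736 → y ← 0.127808 + 0.37·(-0.626736) = -0.104084
x=1.110000, y=-0.104084: f=-0.178985 → y ← -0.104084 + 0.37·(-0.178985) = -0.170309
x=1.480000, y=-0.170309: f=0.006275 → y ← -0.170309 + 0.37·0.006275 = -0.167987
y(1.85) ≈ -0.1680

-0.1680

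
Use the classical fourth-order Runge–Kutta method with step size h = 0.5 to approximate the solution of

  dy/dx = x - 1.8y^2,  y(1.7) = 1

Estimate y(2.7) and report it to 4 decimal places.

1.1750

RK4: k1 = f(x_n, y_n); k2 = f(x_n + h/2, y_n + (h/2)·k1); k3 = f(x_n + h/2, y_n + (h/2)·k2); k4 = f(x_n + h, y_n + h·k3); y_{n+1} = y_n + (h/6)·(k1 + 2k2 + 2k3 + k4).
x=1.700000, y=1.000000:
  k1 = f(1.700000, 1.000000) = -0.100000
  k2 = f(1.950000, 0.975000) = 0.238875
  k3 = f(1.950000, 1.059719) = -0.071407
  k4 = f(2.200000, 0.964297) = 0.526238
  y ← 1.000000 + (0.5/6)·(k1 + 2k2 + 2k3 + k4) = 1.063431
x=2.200000, y=1.063431:
  k1 = f(2.200000, 1.063431) = 0.164405
  k2 = f(2.450000, 1.104533) = 0.254014
  k3 = f(2.450000, 1.126935) = 0.164033
  k4 = f(2.700000, 1.145447) = 0.338310
  y ← 1.063431 + (0.5/6)·(k1 + 2k2 + 2k3 + k4) = 1.174999
y(2.7) ≈ 1.1750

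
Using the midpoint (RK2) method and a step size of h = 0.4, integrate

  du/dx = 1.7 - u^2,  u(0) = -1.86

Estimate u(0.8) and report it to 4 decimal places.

Midpoint: k1 = f(x_n, u_n); k2 = f(x_n + h/2, u_n + (h/2)·k1); u_{n+1} = u_n + h·k2.
x=0.000000, u=-1.860000:
  k1 = f(0.000000, -1.860000) = -1.759600
  k2 = f(0.200000, -2.211920) = -3.192590
  u ← -1.860000 + 0.4·(-3.192590) = -3.137036
x=0.400000, u=-3.137036:
  k1 = f(0.400000, -3.137036) = -8.140995
  k2 = f(0.600000, -4.765235) = -21.007465
  u ← -3.137036 + 0.4·(-21.007465) = -11.540022
u(0.8) ≈ -11.5400

-11.5400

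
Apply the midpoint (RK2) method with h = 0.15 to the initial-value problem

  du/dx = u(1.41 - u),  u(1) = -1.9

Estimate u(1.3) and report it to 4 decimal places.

Midpoint: k1 = f(x_n, u_n); k2 = f(x_n + h/2, u_n + (h/2)·k1); u_{n+1} = u_n + h·k2.
x=1.000000, u=-1.900000:
  k1 = f(1.000000, -1.900000) = -6.289000
  k2 = f(1.075000, -2.371675) = -8.968904
  u ← -1.900000 + 0.15·(-8.968904) = -3.245336
x=1.150000, u=-3.245336:
  k1 = f(1.150000, -3.245336) = -15.108126
  k2 = f(1.225000, -4.378445) = -25.344389
  u ← -3.245336 + 0.15·(-25.344389) = -7.046994
u(1.3) ≈ -7.0470

-7.0470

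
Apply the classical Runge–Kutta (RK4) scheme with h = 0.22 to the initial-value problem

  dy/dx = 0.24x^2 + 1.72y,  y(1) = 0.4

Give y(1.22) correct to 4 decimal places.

RK4: k1 = f(x_n, y_n); k2 = f(x_n + h/2, y_n + (h/2)·k1); k3 = f(x_n + h/2, y_n + (h/2)·k2); k4 = f(x_n + h, y_n + h·k3); y_{n+1} = y_n + (h/6)·(k1 + 2k2 + 2k3 + k4).
x=1.000000, y=0.400000:
  k1 = f(1.000000, 0.400000) = 0.928000
  k2 = f(1.110000, 0.502080) = 1.159282
  k3 = f(1.110000, 0.527521) = 1.203040
  k4 = f(1.220000, 0.664669) = 1.500446
  y ← 0.400000 + (0.22/6)·(k1 + 2k2 + 2k3 + k4) = 0.662280
y(1.22) ≈ 0.6623

0.6623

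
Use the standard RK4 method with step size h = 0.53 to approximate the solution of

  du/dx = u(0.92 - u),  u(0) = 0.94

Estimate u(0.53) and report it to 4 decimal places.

0.9322

RK4: k1 = f(x_n, u_n); k2 = f(x_n + h/2, u_n + (h/2)·k1); k3 = f(x_n + h/2, u_n + (h/2)·k2); k4 = f(x_n + h, u_n + h·k3); u_{n+1} = u_n + (h/6)·(k1 + 2k2 + 2k3 + k4).
x=0.000000, u=0.940000:
  k1 = f(0.000000, 0.940000) = -0.018800
  k2 = f(0.265000, 0.935018) = -0.014042
  k3 = f(0.265000, 0.936279) = -0.015242
  k4 = f(0.530000, 0.931922) = -0.011110
  u ← 0.940000 + (0.53/6)·(k1 + 2k2 + 2k3 + k4) = 0.932184
u(0.53) ≈ 0.9322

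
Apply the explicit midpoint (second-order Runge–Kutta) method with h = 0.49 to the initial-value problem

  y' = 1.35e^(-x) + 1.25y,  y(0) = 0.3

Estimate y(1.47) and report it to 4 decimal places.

5.1487

Midpoint: k1 = f(x_n, y_n); k2 = f(x_n + h/2, y_n + (h/2)·k1); y_{n+1} = y_n + h·k2.
x=0.000000, y=0.300000:
  k1 = f(0.000000, 0.300000) = 1.725000
  k2 = f(0.245000, 0.722625) = 1.959932
  y ← 0.300000 + 0.49·1.959932 = 1.260367
x=0.490000, y=1.260367:
  k1 = f(0.490000, 1.260367) = 2.402504
  k2 = f(0.735000, 1.848980) = 2.958558
  y ← 1.260367 + 0.49·2.958558 = 2.710060
x=0.980000, y=2.710060:
  k1 = f(0.980000, 2.710060) = 3.894245
  k2 = f(1.225000, 3.664150) = 4.976761
  y ← 2.710060 + 0.49·4.976761 = 5.148673
y(1.47) ≈ 5.1487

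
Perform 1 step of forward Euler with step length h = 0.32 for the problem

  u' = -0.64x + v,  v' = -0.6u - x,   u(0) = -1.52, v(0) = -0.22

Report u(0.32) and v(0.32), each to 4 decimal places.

-1.5904, 0.0718

Euler on (u,v): u_{n+1} = u_n + h·u', v_{n+1} = v_n + h·v'.
0.000000: (-1.520000, -0.220000); f=(-0.220000, 0.912000) → (-1.590400, 0.071840)
(u(0.32), v(0.32)) ≈ (-1.5904, 0.0718)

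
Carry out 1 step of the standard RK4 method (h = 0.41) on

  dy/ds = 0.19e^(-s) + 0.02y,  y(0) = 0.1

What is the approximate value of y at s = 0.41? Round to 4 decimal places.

RK4: k1 = f(s_n, y_n); k2 = f(s_n + h/2, y_n + (h/2)·k1); k3 = f(s_n + h/2, y_n + (h/2)·k2); k4 = f(s_n + h, y_n + h·k3); y_{n+1} = y_n + (h/6)·(k1 + 2k2 + 2k3 + k4).
s=0.000000, y=0.100000:
  k1 = f(0.000000, 0.100000) = 0.192000
  k2 = f(0.205000, 0.139360) = 0.157570
  k3 = f(0.205000, 0.132302) = 0.157429
  k4 = f(0.410000, 0.164546) = 0.129384
  y ← 0.100000 + (0.41/6)·(k1 + 2k2 + 2k3 + k4) = 0.165011
y(0.41) ≈ 0.1650

0.1650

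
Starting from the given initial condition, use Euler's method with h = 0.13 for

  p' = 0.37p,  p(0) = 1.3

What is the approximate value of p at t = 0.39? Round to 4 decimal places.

Euler: p_{n+1} = p_n + h·f(t_n, p_n).
t=0.000000, p=1.300000: f=0.481000 → p ← 1.300000 + 0.13·0.481000 = 1.362530
t=0.130000, p=1.362530: f=0.504136 → p ← 1.362530 + 0.13·0.504136 = 1.428068
t=0.260000, p=1.428068: f=0.528385 → p ← 1.428068 + 0.13·0.528385 = 1.496758
p(0.39) ≈ 1.4968

1.4968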